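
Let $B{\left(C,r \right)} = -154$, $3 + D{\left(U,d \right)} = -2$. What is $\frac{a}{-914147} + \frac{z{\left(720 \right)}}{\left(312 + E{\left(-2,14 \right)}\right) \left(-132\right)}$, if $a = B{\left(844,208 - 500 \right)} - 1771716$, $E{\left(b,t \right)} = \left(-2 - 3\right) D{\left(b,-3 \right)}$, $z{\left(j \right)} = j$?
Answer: $\frac{6513473270}{3388742929} \approx 1.9221$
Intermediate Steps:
$D{\left(U,d \right)} = -5$ ($D{\left(U,d \right)} = -3 - 2 = -5$)
$E{\left(b,t \right)} = 25$ ($E{\left(b,t \right)} = \left(-2 - 3\right) \left(-5\right) = \left(-5\right) \left(-5\right) = 25$)
$a = -1771870$ ($a = -154 - 1771716 = -1771870$)
$\frac{a}{-914147} + \frac{z{\left(720 \right)}}{\left(312 + E{\left(-2,14 \right)}\right) \left(-132\right)} = - \frac{1771870}{-914147} + \frac{720}{\left(312 + 25\right) \left(-132\right)} = \left(-1771870\right) \left(- \frac{1}{914147}\right) + \frac{720}{337 \left(-132\right)} = \frac{1771870}{914147} + \frac{720}{-44484} = \frac{1771870}{914147} + 720 \left(- \frac{1}{44484}\right) = \frac{1771870}{914147} - \frac{60}{3707} = \frac{6513473270}{3388742929}$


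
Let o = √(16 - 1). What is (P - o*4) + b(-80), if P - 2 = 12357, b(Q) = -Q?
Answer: 12439 - 4*√15 ≈ 12424.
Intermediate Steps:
o = √15 ≈ 3.8730
P = 12359 (P = 2 + 12357 = 12359)
(P - o*4) + b(-80) = (12359 - √15*4) - 1*(-80) = (12359 - 4*√15) + 80 = 12439 - 4*√15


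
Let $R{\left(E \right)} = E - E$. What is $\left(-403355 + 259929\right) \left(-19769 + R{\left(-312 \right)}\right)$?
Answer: $2835388594$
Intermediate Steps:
$R{\left(E \right)} = 0$
$\left(-403355 + 259929\right) \left(-19769 + R{\left(-312 \right)}\right) = \left(-403355 + 259929\right) \left(-19769 + 0\right) = \left(-143426\right) \left(-19769\right) = 2835388594$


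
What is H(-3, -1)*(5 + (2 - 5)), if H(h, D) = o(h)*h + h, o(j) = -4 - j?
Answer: 0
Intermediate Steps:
H(h, D) = h + h*(-4 - h) (H(h, D) = (-4 - h)*h + h = h*(-4 - h) + h = h + h*(-4 - h))
H(-3, -1)*(5 + (2 - 5)) = (-1*(-3)*(3 - 3))*(5 + (2 - 5)) = (-1*(-3)*0)*(5 - 3) = 0*2 = 0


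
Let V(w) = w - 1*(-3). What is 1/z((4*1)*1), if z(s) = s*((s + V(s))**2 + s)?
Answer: 1/500 ≈ 0.0020000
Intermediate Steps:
V(w) = 3 + w (V(w) = w + 3 = 3 + w)
z(s) = s*(s + (3 + 2*s)**2) (z(s) = s*((s + (3 + s))**2 + s) = s*((3 + 2*s)**2 + s) = s*(s + (3 + 2*s)**2))
1/z((4*1)*1) = 1/(((4*1)*1)*((4*1)*1 + (3 + 2*((4*1)*1))**2)) = 1/((4*1)*(4*1 + (3 + 2*(4*1))**2)) = 1/(4*(4 + (3 + 2*4)**2)) = 1/(4*(4 + (3 + 8)**2)) = 1/(4*(4 + 11**2)) = 1/(4*(4 + 121)) = 1/(4*125) = 1/500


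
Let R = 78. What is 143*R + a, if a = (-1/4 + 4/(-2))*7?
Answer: 44553/4 ≈ 11138.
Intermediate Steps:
a = -63/4 (a = (-1*¼ + 4*(-½))*7 = (-¼ - 2)*7 = -9/4*7 = -63/4 ≈ -15.750)
143*R + a = 143*78 - 63/4 = 11154 - 63/4 = 44553/4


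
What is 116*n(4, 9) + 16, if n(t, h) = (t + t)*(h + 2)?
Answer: 10224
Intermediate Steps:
n(t, h) = 2*t*(2 + h) (n(t, h) = (2*t)*(2 + h) = 2*t*(2 + h))
116*n(4, 9) + 16 = 116*(2*4*(2 + 9)) + 16 = 116*(2*4*11) + 16 = 116*88 + 16 = 10208 + 16 = 10224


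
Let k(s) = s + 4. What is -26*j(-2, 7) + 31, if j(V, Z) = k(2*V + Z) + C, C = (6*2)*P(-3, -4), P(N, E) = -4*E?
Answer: -5143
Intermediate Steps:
C = 192 (C = (6*2)*(-4*(-4)) = 12*16 = 192)
k(s) = 4 + s
j(V, Z) = 196 + Z + 2*V (j(V, Z) = (4 + (2*V + Z)) + 192 = (4 + (Z + 2*V)) + 192 = (4 + Z + 2*V) + 192 = 196 + Z + 2*V)
-26*j(-2, 7) + 31 = -26*(196 + 7 + 2*(-2)) + 31 = -26*(196 + 7 - 4) + 31 = -26*199 + 31 = -5174 + 31 = -5143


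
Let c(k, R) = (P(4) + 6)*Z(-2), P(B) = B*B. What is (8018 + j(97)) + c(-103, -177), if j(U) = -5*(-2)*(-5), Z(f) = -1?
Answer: 7946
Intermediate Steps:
P(B) = B²
j(U) = -50 (j(U) = 10*(-5) = -50)
c(k, R) = -22 (c(k, R) = (4² + 6)*(-1) = (16 + 6)*(-1) = 22*(-1) = -22)
(8018 + j(97)) + c(-103, -177) = (8018 - 50) - 22 = 7968 - 22 = 7946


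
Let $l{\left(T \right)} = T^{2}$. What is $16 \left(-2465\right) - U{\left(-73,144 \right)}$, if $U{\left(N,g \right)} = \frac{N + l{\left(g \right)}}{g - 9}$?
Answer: $- \frac{5345063}{135} \approx -39593.0$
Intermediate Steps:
$U{\left(N,g \right)} = \frac{N + g^{2}}{-9 + g}$ ($U{\left(N,g \right)} = \frac{N + g^{2}}{g - 9} = \frac{N + g^{2}}{-9 + g}$)
$16 \left(-2465\right) - U{\left(-73,144 \right)} = 16 \left(-2465\right) - \frac{-73 + 144^{2}}{-9 + 144} = -39440 - \frac{-73 + 20736}{135} = -39440 - \frac{1}{135} \cdot 20663 = -39440 - \frac{20663}{135} = - \frac{5345063}{135}$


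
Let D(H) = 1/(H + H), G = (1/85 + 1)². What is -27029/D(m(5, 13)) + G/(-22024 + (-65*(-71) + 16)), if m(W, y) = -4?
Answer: 27172669939204/125664425 ≈ 2.1623e+5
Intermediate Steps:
G = 7396/7225 (G = (1/85 + 1)² = (86/85)² = 7396/7225 ≈ 1.0237)
D(H) = 1/(2*H)
-27029/D(m(5, 13)) + G/(-22024 + (-65*(-71) + 16)) = -27029/((½)/(-4)) + 7396/(7225*(-22024 + (-65*(-71) + 16))) = -27029/((½)*(-¼)) + 7396/(7225*(-22024 + (4615 + 16))) = -27029/(-⅛) + 7396/(7225*(-22024 + 4631)) = -27029*(-8) + (7396/7225)/(-17393) = 216232 + (7396/7225)*(-1/17393) = 216232 - 7396/125664425 = 27172669939204/125664425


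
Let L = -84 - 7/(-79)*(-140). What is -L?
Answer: 7616/79 ≈ 96.405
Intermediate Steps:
L = -7616/79 (L = -84 - 7*(-1/79)*(-140) = -84 + (7/79)*(-140) = -84 - 980/79 = -7616/79 ≈ -96.405)
-L = -1*(-7616/79) = 7616/79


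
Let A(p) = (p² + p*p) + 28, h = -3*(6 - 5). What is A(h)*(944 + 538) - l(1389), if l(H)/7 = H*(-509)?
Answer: 5017179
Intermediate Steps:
l(H) = -3563*H (l(H) = 7*(H*(-509)) = 7*(-509*H) = -3563*H)
h = -3 (h = -3*1 = -3)
A(p) = 28 + 2*p² (A(p) = (p² + p²) + 28 = 2*p² + 28 = 28 + 2*p²)
A(h)*(944 + 538) - l(1389) = (28 + 2*(-3)²)*(944 + 538) - (-3563)*1389 = (28 + 2*9)*1482 - 1*(-4949007) = (28 + 18)*1482 + 4949007 = 46*1482 + 4949007 = 68172 + 4949007 = 5017179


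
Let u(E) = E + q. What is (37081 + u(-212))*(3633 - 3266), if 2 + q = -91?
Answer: 13496792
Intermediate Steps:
q = -93 (q = -2 - 91 = -93)
u(E) = -93 + E (u(E) = E - 93 = -93 + E)
(37081 + u(-212))*(3633 - 3266) = (37081 + (-93 - 212))*(3633 - 3266) = (37081 - 305)*367 = 36776*367 = 13496792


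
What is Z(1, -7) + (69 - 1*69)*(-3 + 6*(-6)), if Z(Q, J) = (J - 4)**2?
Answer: 121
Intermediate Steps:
Z(Q, J) = (-4 + J)**2
Z(1, -7) + (69 - 1*69)*(-3 + 6*(-6)) = (-4 - 7)**2 + (69 - 1*69)*(-3 + 6*(-6)) = (-11)**2 + (69 - 69)*(-3 - 36) = 121 + 0*(-39) = 121 + 0 = 121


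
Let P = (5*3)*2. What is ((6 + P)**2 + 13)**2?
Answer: 1713481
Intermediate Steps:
P = 30 (P = 15*2 = 30)
((6 + P)**2 + 13)**2 = ((6 + 30)**2 + 13)**2 = (36**2 + 13)**2 = (1296 + 13)**2 = 1309**2 = 1713481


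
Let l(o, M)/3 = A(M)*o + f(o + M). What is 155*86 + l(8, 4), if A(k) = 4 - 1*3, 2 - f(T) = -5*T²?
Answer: 15520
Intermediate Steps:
f(T) = 2 + 5*T² (f(T) = 2 - (-5)*T² = 2 + 5*T²)
A(k) = 1 (A(k) = 4 - 3 = 1)
l(o, M) = 6 + 3*o + 15*(M + o)² (l(o, M) = 3*(1*o + (2 + 5*(o + M)²)) = 3*(o + (2 + 5*(M + o)²)) = 3*(2 + o + 5*(M + o)²) = 6 + 3*o + 15*(M + o)²)
155*86 + l(8, 4) = 155*86 + (6 + 3*8 + 15*(4 + 8)²) = 13330 + (6 + 24 + 15*12²) = 13330 + (6 + 24 + 15*144) = 13330 + (6 + 24 + 2160) = 13330 + 2190 = 15520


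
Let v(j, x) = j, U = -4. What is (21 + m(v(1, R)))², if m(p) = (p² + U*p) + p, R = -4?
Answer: 361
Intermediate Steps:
m(p) = p² - 3*p (m(p) = (p² - 4*p) + p = p² - 3*p)
(21 + m(v(1, R)))² = (21 + 1*(-3 + 1))² = (21 + 1*(-2))² = (21 - 2)² = 19² = 361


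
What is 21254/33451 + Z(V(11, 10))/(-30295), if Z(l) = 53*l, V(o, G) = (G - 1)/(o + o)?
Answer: 1286329303/2026796090 ≈ 0.63466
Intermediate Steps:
V(o, G) = (-1 + G)/(2*o) (V(o, G) = (-1 + G)/((2*o)) = (-1 + G)*(1/(2*o)) = (-1 + G)/(2*o))
21254/33451 + Z(V(11, 10))/(-30295) = 21254/33451 + (53*((½)*(-1 + 10)/11))/(-30295) = 21254*(1/33451) + (53*((½)*(1/11)*9))*(-1/30295) = 21254/33451 + (53*(9/22))*(-1/30295) = 21254/33451 + (477/22)*(-1/30295) = 21254/33451 - 477/666490 = 1286329303/2026796090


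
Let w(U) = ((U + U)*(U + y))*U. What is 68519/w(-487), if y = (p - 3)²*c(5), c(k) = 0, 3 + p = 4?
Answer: -68519/231002606 ≈ -0.00029662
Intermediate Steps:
p = 1 (p = -3 + 4 = 1)
y = 0 (y = (1 - 3)²*0 = (-2)²*0 = 4*0 = 0)
w(U) = 2*U³ (w(U) = ((U + U)*(U + 0))*U = ((2*U)*U)*U = (2*U²)*U = 2*U³)
68519/w(-487) = 68519/((2*(-487)³)) = 68519/((2*(-115501303))) = 68519/(-231002606) = 68519*(-1/231002606) = -68519/231002606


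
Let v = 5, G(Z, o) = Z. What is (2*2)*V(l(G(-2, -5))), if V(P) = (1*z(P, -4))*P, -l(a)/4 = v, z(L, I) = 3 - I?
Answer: -560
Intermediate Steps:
l(a) = -20 (l(a) = -4*5 = -20)
V(P) = 7*P (V(P) = (1*(3 - 1*(-4)))*P = (1*(3 + 4))*P = (1*7)*P = 7*P)
(2*2)*V(l(G(-2, -5))) = (2*2)*(7*(-20)) = 4*(-140) = -560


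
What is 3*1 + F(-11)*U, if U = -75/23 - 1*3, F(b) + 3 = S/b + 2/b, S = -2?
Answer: 501/23 ≈ 21.783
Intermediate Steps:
F(b) = -3 (F(b) = -3 + (-2/b + 2/b) = -3 + 0 = -3)
U = -144/23 (U = -75*1/23 - 3 = -75/23 - 3 = -144/23 ≈ -6.2609)
3*1 + F(-11)*U = 3*1 - 3*(-144/23) = 3 + 432/23 = 501/23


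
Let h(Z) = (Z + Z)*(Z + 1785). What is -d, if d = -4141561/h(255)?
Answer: 4141561/1040400 ≈ 3.9807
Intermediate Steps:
h(Z) = 2*Z*(1785 + Z) (h(Z) = (2*Z)*(1785 + Z) = 2*Z*(1785 + Z))
d = -4141561/1040400 (d = -4141561*1/(510*(1785 + 255)) = -4141561/(2*255*2040) = -4141561/1040400 ≈ -3.9807)
-d = -1*(-4141561/1040400) = 4141561/1040400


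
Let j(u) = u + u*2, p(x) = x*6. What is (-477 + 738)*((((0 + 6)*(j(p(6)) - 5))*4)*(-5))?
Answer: -3225960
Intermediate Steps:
p(x) = 6*x
j(u) = 3*u (j(u) = u + 2*u = 3*u)
(-477 + 738)*((((0 + 6)*(j(p(6)) - 5))*4)*(-5)) = (-477 + 738)*((((0 + 6)*(3*(6*6) - 5))*4)*(-5)) = 261*(((6*(3*36 - 5))*4)*(-5)) = 261*(((6*(108 - 5))*4)*(-5)) = 261*(((6*103)*4)*(-5)) = 261*((618*4)*(-5)) = 261*(2472*(-5)) = 261*(-12360) = -3225960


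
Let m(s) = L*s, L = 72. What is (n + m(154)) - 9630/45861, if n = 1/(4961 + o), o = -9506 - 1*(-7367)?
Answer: 478326323099/43139914 ≈ 11088.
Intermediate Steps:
o = -2139 (o = -9506 + 7367 = -2139)
m(s) = 72*s
n = 1/2822 (n = 1/(4961 - 2139) = 1/2822 ≈ 0.00035436)
(n + m(154)) - 9630/45861 = (1/2822 + 72*154) - 9630/45861 = (1/2822 + 11088) - 9630*1/45861 = 31290337/2822 - 3210/15287 = 478326323099/43139914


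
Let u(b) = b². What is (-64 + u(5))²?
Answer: 1521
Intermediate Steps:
(-64 + u(5))² = (-64 + 5²)² = (-64 + 25)² = (-39)² = 1521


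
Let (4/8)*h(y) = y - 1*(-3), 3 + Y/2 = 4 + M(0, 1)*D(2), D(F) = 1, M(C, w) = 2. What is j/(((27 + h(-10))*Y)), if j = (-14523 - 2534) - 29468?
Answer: -46525/78 ≈ -596.47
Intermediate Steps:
Y = 6 (Y = -6 + 2*(4 + 2*1) = -6 + 2*(4 + 2) = -6 + 2*6 = -6 + 12 = 6)
h(y) = 6 + 2*y (h(y) = 2*(y - 1*(-3)) = 2*(y + 3) = 2*(3 + y) = 6 + 2*y)
j = -46525 (j = -17057 - 29468 = -46525)
j/(((27 + h(-10))*Y)) = -46525*1/(6*(27 + (6 + 2*(-10)))) = -46525*1/(6*(27 + (6 - 20))) = -46525*1/(6*(27 - 14)) = -46525/(13*6) = -46525/78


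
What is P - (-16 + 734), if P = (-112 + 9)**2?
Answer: 9891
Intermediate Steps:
P = 10609 (P = (-103)**2 = 10609)
P - (-16 + 734) = 10609 - (-16 + 734) = 10609 - 1*718 = 10609 - 718 = 9891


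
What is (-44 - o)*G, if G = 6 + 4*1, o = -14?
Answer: -300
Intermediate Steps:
G = 10 (G = 6 + 4 = 10)
(-44 - o)*G = (-44 - 1*(-14))*10 = (-44 + 14)*10 = -30*10 = -300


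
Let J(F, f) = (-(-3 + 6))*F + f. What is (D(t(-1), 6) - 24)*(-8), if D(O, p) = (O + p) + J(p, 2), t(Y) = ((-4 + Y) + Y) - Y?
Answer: 312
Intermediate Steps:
t(Y) = -4 + Y (t(Y) = (-4 + 2*Y) - Y = -4 + Y)
J(F, f) = f - 3*F (J(F, f) = (-1*3)*F + f = -3*F + f = f - 3*F)
D(O, p) = 2 + O - 2*p (D(O, p) = (O + p) + (2 - 3*p) = 2 + O - 2*p)
(D(t(-1), 6) - 24)*(-8) = ((2 + (-4 - 1) - 2*6) - 24)*(-8) = ((2 - 5 - 12) - 24)*(-8) = (-15 - 24)*(-8) = -39*(-8) = 312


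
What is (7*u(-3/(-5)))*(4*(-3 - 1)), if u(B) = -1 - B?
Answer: 896/5 ≈ 179.20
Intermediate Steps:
(7*u(-3/(-5)))*(4*(-3 - 1)) = (7*(-1 - (-3)/(-5)))*(4*(-3 - 1)) = (7*(-1 - (-3)*(-1)/5))*(4*(-4)) = (7*(-1 - 1*⅗))*(-16) = (7*(-1 - ⅗))*(-16) = (7*(-8/5))*(-16) = -56/5*(-16) = 896/5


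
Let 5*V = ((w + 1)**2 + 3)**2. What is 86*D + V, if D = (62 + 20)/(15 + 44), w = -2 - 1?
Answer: 38151/295 ≈ 129.33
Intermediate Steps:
w = -3
D = 82/59 ≈ 1.3898
V = 49/5 (V = ((-3 + 1)**2 + 3)**2/5 = ((-2)**2 + 3)**2/5 = (4 + 3)**2/5 = (1/5)*7**2 = (1/5)*49 = 49/5 ≈ 9.8000)
86*D + V = 86*(82/59) + 49/5 = 7052/59 + 49/5 = 38151/295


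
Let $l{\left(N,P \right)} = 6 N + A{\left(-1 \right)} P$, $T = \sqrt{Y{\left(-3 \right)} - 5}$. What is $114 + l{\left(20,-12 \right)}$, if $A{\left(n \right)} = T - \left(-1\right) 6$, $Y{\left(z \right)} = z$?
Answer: $162 - 24 i \sqrt{2} \approx 162.0 - 33.941 i$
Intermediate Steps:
$T = 2 i \sqrt{2}$ ($T = \sqrt{-3 - 5} = \sqrt{-8} = 2 i \sqrt{2} \approx 2.8284 i$)
$A{\left(n \right)} = 6 + 2 i \sqrt{2}$ ($A{\left(n \right)} = 2 i \sqrt{2} - \left(-1\right) 6 = 2 i \sqrt{2} - -6 = 2 i \sqrt{2} + 6 = 6 + 2 i \sqrt{2}$)
$l{\left(N,P \right)} = 6 N + P \left(6 + 2 i \sqrt{2}\right)$ ($l{\left(N,P \right)} = 6 N + \left(6 + 2 i \sqrt{2}\right) P = 6 N + P \left(6 + 2 i \sqrt{2}\right)$)
$114 + l{\left(20,-12 \right)} = 114 + \left(6 \cdot 20 + 2 \left(-12\right) \left(3 + i \sqrt{2}\right)\right) = 114 + \left(120 - \left(72 + 24 i \sqrt{2}\right)\right) = 114 + \left(48 - 24 i \sqrt{2}\right) = 162 - 24 i \sqrt{2}$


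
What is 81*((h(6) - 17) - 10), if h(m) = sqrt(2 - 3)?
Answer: -2187 + 81*I ≈ -2187.0 + 81.0*I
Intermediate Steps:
h(m) = I (h(m) = sqrt(-1) = I)
81*((h(6) - 17) - 10) = 81*((I - 17) - 10) = 81*((-17 + I) - 10) = 81*(-27 + I) = -2187 + 81*I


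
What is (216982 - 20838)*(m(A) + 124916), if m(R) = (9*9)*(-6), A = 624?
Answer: 24406197920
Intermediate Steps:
m(R) = -486 (m(R) = 81*(-6) = -486)
(216982 - 20838)*(m(A) + 124916) = (216982 - 20838)*(-486 + 124916) = 196144*124430 = 24406197920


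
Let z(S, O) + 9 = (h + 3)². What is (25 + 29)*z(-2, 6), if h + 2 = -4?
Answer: 0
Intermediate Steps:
h = -6 (h = -2 - 4 = -6)
z(S, O) = 0 (z(S, O) = -9 + (-6 + 3)² = -9 + (-3)² = -9 + 9 = 0)
(25 + 29)*z(-2, 6) = (25 + 29)*0 = 54*0 = 0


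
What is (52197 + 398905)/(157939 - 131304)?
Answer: 451102/26635 ≈ 16.936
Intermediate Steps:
(52197 + 398905)/(157939 - 131304) = 451102/26635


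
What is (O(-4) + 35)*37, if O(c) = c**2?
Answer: 1887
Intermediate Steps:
(O(-4) + 35)*37 = ((-4)**2 + 35)*37 = (16 + 35)*37 = 51*37 = 1887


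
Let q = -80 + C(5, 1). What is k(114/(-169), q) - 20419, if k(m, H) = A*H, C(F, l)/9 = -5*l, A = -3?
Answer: -20044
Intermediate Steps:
C(F, l) = -45*l (C(F, l) = 9*(-5*l) = -45*l)
q = -125 (q = -80 - 45*1 = -80 - 45 = -125)
k(m, H) = -3*H
k(114/(-169), q) - 20419 = -3*(-125) - 20419 = 375 - 20419 = -20044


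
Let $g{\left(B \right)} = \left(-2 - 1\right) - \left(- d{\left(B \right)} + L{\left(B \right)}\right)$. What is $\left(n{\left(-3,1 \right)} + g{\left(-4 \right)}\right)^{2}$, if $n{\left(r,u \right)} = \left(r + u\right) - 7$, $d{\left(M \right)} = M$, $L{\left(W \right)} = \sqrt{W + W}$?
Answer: $248 + 64 i \sqrt{2} \approx 248.0 + 90.51 i$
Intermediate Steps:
$L{\left(W \right)} = \sqrt{2} \sqrt{W}$ ($L{\left(W \right)} = \sqrt{2 W} = \sqrt{2} \sqrt{W}$)
$n{\left(r,u \right)} = -7 + r + u$
$g{\left(B \right)} = -3 + B - \sqrt{2} \sqrt{B}$ ($g{\left(B \right)} = \left(-2 - 1\right) - \left(- B + \sqrt{2} \sqrt{B}\right) = -3 - \left(- B + \sqrt{2} \sqrt{B}\right) = -3 + B - \sqrt{2} \sqrt{B}$)
$\left(n{\left(-3,1 \right)} + g{\left(-4 \right)}\right)^{2} = \left(\left(-7 - 3 + 1\right) - \left(7 + \sqrt{2} \sqrt{-4}\right)\right)^{2} = \left(-9 - \left(7 + \sqrt{2} \cdot 2 i\right)\right)^{2} = \left(-9 - \left(7 + 2 i \sqrt{2}\right)\right)^{2} = \left(-16 - 2 i \sqrt{2}\right)^{2}$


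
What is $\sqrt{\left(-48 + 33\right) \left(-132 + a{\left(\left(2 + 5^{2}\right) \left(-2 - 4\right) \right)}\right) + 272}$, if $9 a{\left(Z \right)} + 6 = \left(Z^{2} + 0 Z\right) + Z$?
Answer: $2 i \sqrt{10302} \approx 203.0 i$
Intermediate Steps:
$a{\left(Z \right)} = - \frac{2}{3} + \frac{Z}{9} + \frac{Z^{2}}{9}$ ($a{\left(Z \right)} = - \frac{2}{3} + \frac{\left(Z^{2} + 0 Z\right) + Z}{9} = - \frac{2}{3} + \frac{\left(Z^{2} + 0\right) + Z}{9} = - \frac{2}{3} + \frac{Z^{2} + Z}{9} = - \frac{2}{3} + \frac{Z + Z^{2}}{9} = - \frac{2}{3} + \left(\frac{Z}{9} + \frac{Z^{2}}{9}\right) = - \frac{2}{3} + \frac{Z}{9} + \frac{Z^{2}}{9}$)
$\sqrt{\left(-48 + 33\right) \left(-132 + a{\left(\left(2 + 5^{2}\right) \left(-2 - 4\right) \right)}\right) + 272} = \sqrt{\left(-48 + 33\right) \left(-132 + \left(- \frac{2}{3} + \frac{\left(2 + 5^{2}\right) \left(-2 - 4\right)}{9} + \frac{\left(\left(2 + 5^{2}\right) \left(-2 - 4\right)\right)^{2}}{9}\right)\right) + 272} = \sqrt{- 15 \left(-132 + \left(- \frac{2}{3} + \frac{\left(2 + 25\right) \left(-6\right)}{9} + \frac{\left(\left(2 + 25\right) \left(-6\right)\right)^{2}}{9}\right)\right) + 272} = \sqrt{- 15 \left(-132 + \left(- \frac{2}{3} + \frac{27 \left(-6\right)}{9} + \frac{\left(27 \left(-6\right)\right)^{2}}{9}\right)\right) + 272} = \sqrt{- 15 \left(-132 + \left(- \frac{2}{3} + \frac{1}{9} \left(-162\right) + \frac{\left(-162\right)^{2}}{9}\right)\right) + 272} = \sqrt{- 15 \left(-132 - - \frac{8692}{3}\right) + 272} = \sqrt{- 15 \left(-132 + \frac{8692}{3}\right) + 272} = \sqrt{\left(-15\right) \frac{8296}{3} + 272} = \sqrt{-41480 + 272} = \sqrt{-41208} = 2 i \sqrt{10302}$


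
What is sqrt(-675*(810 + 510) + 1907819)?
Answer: sqrt(1016819) ≈ 1008.4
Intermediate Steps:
sqrt(-675*(810 + 510) + 1907819) = sqrt(-675*1320 + 1907819) = sqrt(-891000 + 1907819) = sqrt(1016819)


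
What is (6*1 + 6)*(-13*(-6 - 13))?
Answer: 2964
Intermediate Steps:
(6*1 + 6)*(-13*(-6 - 13)) = (6 + 6)*(-13*(-19)) = 12*247 = 2964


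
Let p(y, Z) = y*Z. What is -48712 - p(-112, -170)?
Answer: -67752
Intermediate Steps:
p(y, Z) = Z*y
-48712 - p(-112, -170) = -48712 - (-170)*(-112) = -48712 - 1*19040 = -48712 - 19040 = -67752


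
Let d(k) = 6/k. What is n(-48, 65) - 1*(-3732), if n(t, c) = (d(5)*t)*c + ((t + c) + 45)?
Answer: 50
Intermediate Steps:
n(t, c) = 45 + c + t + 6*c*t/5 (n(t, c) = ((6/5)*t)*c + ((t + c) + 45) = ((6*(⅕))*t)*c + ((c + t) + 45) = (6*t/5)*c + (45 + c + t) = 6*c*t/5 + (45 + c + t) = 45 + c + t + 6*c*t/5)
n(-48, 65) - 1*(-3732) = (45 + 65 - 48 + (6/5)*65*(-48)) - 1*(-3732) = (45 + 65 - 48 - 3744) + 3732 = -3682 + 3732 = 50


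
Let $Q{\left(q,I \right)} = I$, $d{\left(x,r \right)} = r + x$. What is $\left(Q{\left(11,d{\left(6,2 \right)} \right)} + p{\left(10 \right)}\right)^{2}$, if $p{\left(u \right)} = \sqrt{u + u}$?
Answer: $84 + 32 \sqrt{5} \approx 155.55$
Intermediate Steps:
$p{\left(u \right)} = \sqrt{2} \sqrt{u}$ ($p{\left(u \right)} = \sqrt{2 u} = \sqrt{2} \sqrt{u}$)
$\left(Q{\left(11,d{\left(6,2 \right)} \right)} + p{\left(10 \right)}\right)^{2} = \left(\left(2 + 6\right) + \sqrt{2} \sqrt{10}\right)^{2} = \left(8 + 2 \sqrt{5}\right)^{2}$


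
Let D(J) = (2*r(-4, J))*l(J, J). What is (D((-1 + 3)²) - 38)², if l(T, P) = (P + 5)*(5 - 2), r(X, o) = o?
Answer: 31684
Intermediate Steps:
l(T, P) = 15 + 3*P (l(T, P) = (5 + P)*3 = 15 + 3*P)
D(J) = 2*J*(15 + 3*J) (D(J) = (2*J)*(15 + 3*J) = 2*J*(15 + 3*J))
(D((-1 + 3)²) - 38)² = (6*(-1 + 3)²*(5 + (-1 + 3)²) - 38)² = (6*2²*(5 + 2²) - 38)² = (6*4*(5 + 4) - 38)² = (6*4*9 - 38)² = (216 - 38)² = 178² = 31684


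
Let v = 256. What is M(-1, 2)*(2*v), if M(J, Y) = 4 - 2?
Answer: 1024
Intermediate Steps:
M(J, Y) = 2
M(-1, 2)*(2*v) = 2*(2*256) = 2*512 = 1024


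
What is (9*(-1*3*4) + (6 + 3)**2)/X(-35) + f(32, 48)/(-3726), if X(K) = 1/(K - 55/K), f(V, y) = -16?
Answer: 11770490/13041 ≈ 902.58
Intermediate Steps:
(9*(-1*3*4) + (6 + 3)**2)/X(-35) + f(32, 48)/(-3726) = (9*(-1*3*4) + (6 + 3)**2)/((-35/(-55 + (-35)**2))) - 16/(-3726) = (9*(-3*4) + 9**2)/((-35/(-55 + 1225))) - 16*(-1/3726) = (9*(-12) + 81)/((-35/1170)) + 8/1863 = (-108 + 81)/((-35*1/1170)) + 8/1863 = -27/(-7/234) + 8/1863 = -27*(-234/7) + 8/1863 = 6318/7 + 8/1863 = 11770490/13041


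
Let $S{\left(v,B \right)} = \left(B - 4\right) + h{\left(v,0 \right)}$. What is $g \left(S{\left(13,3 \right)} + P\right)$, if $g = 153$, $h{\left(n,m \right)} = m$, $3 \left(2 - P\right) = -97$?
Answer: $5100$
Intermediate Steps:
$P = \frac{103}{3}$ ($P = 2 - - \frac{97}{3} = 2 + \frac{97}{3} = \frac{103}{3} \approx 34.333$)
$S{\left(v,B \right)} = -4 + B$ ($S{\left(v,B \right)} = \left(B - 4\right) + 0 = \left(-4 + B\right) + 0 = -4 + B$)
$g \left(S{\left(13,3 \right)} + P\right) = 153 \left(\left(-4 + 3\right) + \frac{103}{3}\right) = 153 \left(-1 + \frac{103}{3}\right) = 153 \cdot \frac{100}{3} = 5100$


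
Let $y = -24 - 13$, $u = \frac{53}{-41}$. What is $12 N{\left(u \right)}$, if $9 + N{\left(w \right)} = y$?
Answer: $-552$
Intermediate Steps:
$u = - \frac{53}{41}$ ($u = 53 \left(- \frac{1}{41}\right) = - \frac{53}{41} \approx -1.2927$)
$y = -37$
$N{\left(w \right)} = -46$ ($N{\left(w \right)} = -9 - 37 = -46$)
$12 N{\left(u \right)} = 12 \left(-46\right) = -552$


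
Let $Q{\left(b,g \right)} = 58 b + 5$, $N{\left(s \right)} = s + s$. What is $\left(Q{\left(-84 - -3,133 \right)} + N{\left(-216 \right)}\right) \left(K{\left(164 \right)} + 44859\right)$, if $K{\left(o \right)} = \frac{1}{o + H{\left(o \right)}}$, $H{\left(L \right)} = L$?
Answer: $- \frac{1839219125}{8} \approx -2.299 \cdot 10^{8}$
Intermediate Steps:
$N{\left(s \right)} = 2 s$
$K{\left(o \right)} = \frac{1}{2 o}$ ($K{\left(o \right)} = \frac{1}{o + o} = \frac{1}{2 o}$)
$Q{\left(b,g \right)} = 5 + 58 b$
$\left(Q{\left(-84 - -3,133 \right)} + N{\left(-216 \right)}\right) \left(K{\left(164 \right)} + 44859\right) = \left(\left(5 + 58 \left(-84 - -3\right)\right) + 2 \left(-216\right)\right) \left(\frac{1}{2 \cdot 164} + 44859\right) = \left(\left(5 + 58 \left(-84 + 3\right)\right) - 432\right) \left(\frac{1}{2} \cdot \frac{1}{164} + 44859\right) = \left(\left(5 + 58 \left(-81\right)\right) - 432\right) \left(\frac{1}{328} + 44859\right) = \left(\left(5 - 4698\right) - 432\right) \frac{14713753}{328} = \left(-4693 - 432\right) \frac{14713753}{328} = \left(-5125\right) \frac{14713753}{328} = - \frac{1839219125}{8}$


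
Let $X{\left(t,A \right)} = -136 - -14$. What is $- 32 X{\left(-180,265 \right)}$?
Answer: $3904$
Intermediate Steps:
$X{\left(t,A \right)} = -122$ ($X{\left(t,A \right)} = -136 + 14 = -122$)
$- 32 X{\left(-180,265 \right)} = \left(-32\right) \left(-122\right) = 3904$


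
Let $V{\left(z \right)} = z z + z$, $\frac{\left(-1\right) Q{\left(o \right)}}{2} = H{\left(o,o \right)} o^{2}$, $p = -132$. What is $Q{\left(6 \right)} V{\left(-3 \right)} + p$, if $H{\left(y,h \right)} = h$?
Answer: $-2724$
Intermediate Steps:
$Q{\left(o \right)} = - 2 o^{3}$ ($Q{\left(o \right)} = - 2 o o^{2} = - 2 o^{3}$)
$V{\left(z \right)} = z + z^{2}$ ($V{\left(z \right)} = z^{2} + z = z + z^{2}$)
$Q{\left(6 \right)} V{\left(-3 \right)} + p = - 2 \cdot 6^{3} \left(- 3 \left(1 - 3\right)\right) - 132 = \left(-2\right) 216 \left(\left(-3\right) \left(-2\right)\right) - 132 = \left(-432\right) 6 - 132 = -2592 - 132 = -2724$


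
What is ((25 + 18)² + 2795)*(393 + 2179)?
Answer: 11944368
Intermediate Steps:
((25 + 18)² + 2795)*(393 + 2179) = (43² + 2795)*2572 = (1849 + 2795)*2572 = 4644*2572 = 11944368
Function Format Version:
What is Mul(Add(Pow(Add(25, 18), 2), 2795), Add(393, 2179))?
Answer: 11944368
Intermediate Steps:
Mul(Add(Pow(Add(25, 18), 2), 2795), Add(393, 2179)) = Mul(Add(Pow(43, 2), 2795), 2572) = Mul(Add(1849, 2795), 2572) = Mul(4644, 2572) = 11944368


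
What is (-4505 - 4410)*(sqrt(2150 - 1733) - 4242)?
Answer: 37817430 - 8915*sqrt(417) ≈ 3.7635e+7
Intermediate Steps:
(-4505 - 4410)*(sqrt(2150 - 1733) - 4242) = -8915*(sqrt(417) - 4242) = -8915*(-4242 + sqrt(417)) = 37817430 - 8915*sqrt(417)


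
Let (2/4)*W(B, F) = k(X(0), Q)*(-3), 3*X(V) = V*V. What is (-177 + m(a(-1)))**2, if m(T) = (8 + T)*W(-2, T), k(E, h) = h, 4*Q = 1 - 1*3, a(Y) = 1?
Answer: 22500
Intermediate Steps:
Q = -1/2 (Q = (1 - 1*3)/4 = (1 - 3)/4 = (1/4)*(-2) = -1/2 ≈ -0.50000)
X(V) = V**2/3 (X(V) = (V*V)/3 = V**2/3)
W(B, F) = 3 (W(B, F) = 2*(-1/2*(-3)) = 2*(3/2) = 3)
m(T) = 24 + 3*T (m(T) = (8 + T)*3 = 24 + 3*T)
(-177 + m(a(-1)))**2 = (-177 + (24 + 3*1))**2 = (-177 + (24 + 3))**2 = (-177 + 27)**2 = (-150)**2 = 22500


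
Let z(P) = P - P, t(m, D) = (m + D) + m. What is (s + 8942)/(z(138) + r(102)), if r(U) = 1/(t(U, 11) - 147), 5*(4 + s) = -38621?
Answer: 412692/5 ≈ 82538.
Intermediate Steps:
s = -38641/5 (s = -4 + (⅕)*(-38621) = -4 - 38621/5 = -38641/5 ≈ -7728.2)
t(m, D) = D + 2*m (t(m, D) = (D + m) + m = D + 2*m)
z(P) = 0
r(U) = 1/(-136 + 2*U) (r(U) = 1/((11 + 2*U) - 147) = 1/(-136 + 2*U))
(s + 8942)/(z(138) + r(102)) = (-38641/5 + 8942)/(0 + 1/(2*(-68 + 102))) = 6069/(5*(0 + (½)/34)) = 6069/(5*(0 + (½)*(1/34))) = 6069/(5*(0 + 1/68)) = 6069/(5*(1/68)) = (6069/5)*68 = 412692/5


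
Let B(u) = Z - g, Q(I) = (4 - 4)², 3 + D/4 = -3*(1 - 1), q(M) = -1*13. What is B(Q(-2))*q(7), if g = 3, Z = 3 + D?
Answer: 156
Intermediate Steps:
q(M) = -13
D = -12 (D = -12 + 4*(-3*(1 - 1)) = -12 + 4*(-3*0) = -12 + 4*0 = -12 + 0 = -12)
Q(I) = 0 (Q(I) = 0² = 0)
Z = -9 (Z = 3 - 12 = -9)
B(u) = -12 (B(u) = -9 - 1*3 = -9 - 3 = -12)
B(Q(-2))*q(7) = -12*(-13) = 156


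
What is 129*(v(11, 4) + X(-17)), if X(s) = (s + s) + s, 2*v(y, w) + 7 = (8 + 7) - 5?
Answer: -12771/2 ≈ -6385.5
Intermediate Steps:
v(y, w) = 3/2 (v(y, w) = -7/2 + ((8 + 7) - 5)/2 = -7/2 + (15 - 5)/2 = -7/2 + (½)*10 = -7/2 + 5 = 3/2)
X(s) = 3*s (X(s) = 2*s + s = 3*s)
129*(v(11, 4) + X(-17)) = 129*(3/2 + 3*(-17)) = 129*(3/2 - 51) = 129*(-99/2) = -12771/2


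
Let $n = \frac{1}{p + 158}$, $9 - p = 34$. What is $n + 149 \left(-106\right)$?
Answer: $- \frac{2100601}{133} \approx -15794.0$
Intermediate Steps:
$p = -25$ ($p = 9 - 34 = -25$)
$n = \frac{1}{133}$ ($n = \frac{1}{-25 + 158} = \frac{1}{133} \approx 0.0075188$)
$n + 149 \left(-106\right) = \frac{1}{133} + 149 \left(-106\right) = \frac{1}{133} - 15794 = - \frac{2100601}{133}$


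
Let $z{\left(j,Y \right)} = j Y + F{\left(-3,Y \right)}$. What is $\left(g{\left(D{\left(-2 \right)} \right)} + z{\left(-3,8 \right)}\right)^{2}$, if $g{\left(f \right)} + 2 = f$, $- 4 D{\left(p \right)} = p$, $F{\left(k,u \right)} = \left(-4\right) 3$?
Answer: $\frac{5625}{4} \approx 1406.3$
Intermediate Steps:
$F{\left(k,u \right)} = -12$
$D{\left(p \right)} = - \frac{p}{4}$
$g{\left(f \right)} = -2 + f$
$z{\left(j,Y \right)} = -12 + Y j$ ($z{\left(j,Y \right)} = j Y - 12 = Y j - 12 = -12 + Y j$)
$\left(g{\left(D{\left(-2 \right)} \right)} + z{\left(-3,8 \right)}\right)^{2} = \left(\left(-2 - - \frac{1}{2}\right) + \left(-12 + 8 \left(-3\right)\right)\right)^{2} = \left(\left(-2 + \frac{1}{2}\right) - 36\right)^{2} = \left(- \frac{3}{2} - 36\right)^{2} = \left(- \frac{75}{2}\right)^{2} = \frac{5625}{4}$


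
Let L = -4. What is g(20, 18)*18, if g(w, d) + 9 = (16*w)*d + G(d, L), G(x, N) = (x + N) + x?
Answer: 104094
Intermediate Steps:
G(x, N) = N + 2*x (G(x, N) = (N + x) + x = N + 2*x)
g(w, d) = -13 + 2*d + 16*d*w (g(w, d) = -9 + ((16*w)*d + (-4 + 2*d)) = -9 + (16*d*w + (-4 + 2*d)) = -9 + (-4 + 2*d + 16*d*w) = -13 + 2*d + 16*d*w)
g(20, 18)*18 = (-13 + 2*18 + 16*18*20)*18 = (-13 + 36 + 5760)*18 = 5783*18 = 104094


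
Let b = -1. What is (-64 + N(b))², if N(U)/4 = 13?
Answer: 144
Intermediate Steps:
N(U) = 52 (N(U) = 4*13 = 52)
(-64 + N(b))² = (-64 + 52)² = (-12)² = 144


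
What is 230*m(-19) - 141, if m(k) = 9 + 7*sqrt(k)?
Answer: 1929 + 1610*I*sqrt(19) ≈ 1929.0 + 7017.8*I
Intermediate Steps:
230*m(-19) - 141 = 230*(9 + 7*sqrt(-19)) - 141 = 230*(9 + 7*(I*sqrt(19))) - 141 = 230*(9 + 7*I*sqrt(19)) - 141 = (2070 + 1610*I*sqrt(19)) - 141 = 1929 + 1610*I*sqrt(19)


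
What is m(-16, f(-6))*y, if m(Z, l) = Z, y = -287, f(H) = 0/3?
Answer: 4592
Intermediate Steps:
f(H) = 0 (f(H) = 0*(⅓) = 0)
m(-16, f(-6))*y = -16*(-287) = 4592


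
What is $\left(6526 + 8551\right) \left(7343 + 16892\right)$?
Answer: $365391095$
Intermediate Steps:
$\left(6526 + 8551\right) \left(7343 + 16892\right) = 15077 \cdot 24235 = 365391095$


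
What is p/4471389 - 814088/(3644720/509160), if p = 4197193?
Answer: -61451595501901/540350163 ≈ -1.1373e+5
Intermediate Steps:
p/4471389 - 814088/(3644720/509160) = 4197193/4471389 - 814088/(3644720/509160) = 4197193*(1/4471389) - 814088/(3644720*(1/509160)) = 322861/343953 - 814088/91118/12729 = 322861/343953 - 814088*12729/91118 = 322861/343953 - 178664244/1571 = -61451595501901/540350163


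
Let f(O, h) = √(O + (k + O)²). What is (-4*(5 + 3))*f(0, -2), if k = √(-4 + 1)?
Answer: -32*I*√3 ≈ -55.426*I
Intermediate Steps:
k = I*√3 (k = √(-3) = I*√3 ≈ 1.732*I)
f(O, h) = √(O + (O + I*√3)²) (f(O, h) = √(O + (I*√3 + O)²) = √(O + (O + I*√3)²))
(-4*(5 + 3))*f(0, -2) = (-4*(5 + 3))*√(0 + (0 + I*√3)²) = (-4*8)*√(0 + (I*√3)²) = -32*√(0 - 3) = -32*I*√3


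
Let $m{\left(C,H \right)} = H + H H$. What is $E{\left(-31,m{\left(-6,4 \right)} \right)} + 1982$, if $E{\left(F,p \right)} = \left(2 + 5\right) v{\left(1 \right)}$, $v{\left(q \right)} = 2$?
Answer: $1996$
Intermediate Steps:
$m{\left(C,H \right)} = H + H^{2}$
$E{\left(F,p \right)} = 14$ ($E{\left(F,p \right)} = \left(2 + 5\right) 2 = 7 \cdot 2 = 14$)
$E{\left(-31,m{\left(-6,4 \right)} \right)} + 1982 = 14 + 1982 = 1996$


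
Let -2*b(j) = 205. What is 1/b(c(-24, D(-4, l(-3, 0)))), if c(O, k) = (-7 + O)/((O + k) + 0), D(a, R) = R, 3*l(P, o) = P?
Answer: -2/205 ≈ -0.0097561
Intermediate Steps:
l(P, o) = P/3
c(O, k) = (-7 + O)/(O + k)
b(j) = -205/2 (b(j) = -½*205 = -205/2)
1/b(c(-24, D(-4, l(-3, 0)))) = 1/(-205/2) = -2/205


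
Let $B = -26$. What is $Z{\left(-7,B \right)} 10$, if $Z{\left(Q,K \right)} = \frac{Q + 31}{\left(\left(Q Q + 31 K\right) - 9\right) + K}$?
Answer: $- \frac{10}{33} \approx -0.30303$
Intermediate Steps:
$Z{\left(Q,K \right)} = \frac{31 + Q}{-9 + Q^{2} + 32 K}$ ($Z{\left(Q,K \right)} = \frac{31 + Q}{\left(\left(Q^{2} + 31 K\right) - 9\right) + K} = \frac{31 + Q}{\left(-9 + Q^{2} + 31 K\right) + K} = \frac{31 + Q}{-9 + Q^{2} + 32 K}$)
$Z{\left(-7,B \right)} 10 = \frac{31 - 7}{-9 + \left(-7\right)^{2} + 32 \left(-26\right)} 10 = \frac{1}{-9 + 49 - 832} \cdot 24 \cdot 10 = \frac{1}{-792} \cdot 24 \cdot 10 = \left(- \frac{1}{792}\right) 24 \cdot 10 = \left(- \frac{1}{33}\right) 10 = - \frac{10}{33}$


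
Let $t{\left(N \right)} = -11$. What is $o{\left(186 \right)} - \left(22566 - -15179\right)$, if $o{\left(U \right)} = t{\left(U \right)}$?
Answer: $-37756$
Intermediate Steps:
$o{\left(U \right)} = -11$
$o{\left(186 \right)} - \left(22566 - -15179\right) = -11 - \left(22566 - -15179\right) = -11 - \left(22566 + 15179\right) = -11 - 37745 = -37756$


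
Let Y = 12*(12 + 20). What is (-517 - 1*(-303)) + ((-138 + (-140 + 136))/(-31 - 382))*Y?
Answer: -33854/413 ≈ -81.971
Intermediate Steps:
Y = 384 (Y = 12*32 = 384)
(-517 - 1*(-303)) + ((-138 + (-140 + 136))/(-31 - 382))*Y = (-517 - 1*(-303)) + ((-138 + (-140 + 136))/(-31 - 382))*384 = (-517 + 303) + ((-138 - 4)/(-413))*384 = -214 - 142*(-1/413)*384 = -214 + (142/413)*384 = -214 + 54528/413 = -33854/413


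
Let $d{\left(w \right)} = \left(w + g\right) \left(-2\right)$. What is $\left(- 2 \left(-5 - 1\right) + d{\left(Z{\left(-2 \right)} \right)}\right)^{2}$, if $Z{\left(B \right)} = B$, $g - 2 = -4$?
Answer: $400$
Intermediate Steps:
$g = -2$ ($g = 2 - 4 = -2$)
$d{\left(w \right)} = 4 - 2 w$ ($d{\left(w \right)} = \left(w - 2\right) \left(-2\right) = \left(-2 + w\right) \left(-2\right) = 4 - 2 w$)
$\left(- 2 \left(-5 - 1\right) + d{\left(Z{\left(-2 \right)} \right)}\right)^{2} = \left(- 2 \left(-5 - 1\right) + \left(4 - -4\right)\right)^{2} = \left(\left(-2\right) \left(-6\right) + \left(4 + 4\right)\right)^{2} = \left(12 + 8\right)^{2} = 20^{2} = 400$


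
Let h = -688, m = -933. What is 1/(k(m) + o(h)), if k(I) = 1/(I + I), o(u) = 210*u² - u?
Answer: 1866/185485863647 ≈ 1.0060e-8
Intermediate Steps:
o(u) = -u + 210*u²
k(I) = 1/(2*I)
1/(k(m) + o(h)) = 1/((½)/(-933) - 688*(-1 + 210*(-688))) = 1/((½)*(-1/933) - 688*(-1 - 144480)) = 1/(-1/1866 - 688*(-144481)) = 1/(-1/1866 + 99402928) = 1/(185485863647/1866) = 1866/185485863647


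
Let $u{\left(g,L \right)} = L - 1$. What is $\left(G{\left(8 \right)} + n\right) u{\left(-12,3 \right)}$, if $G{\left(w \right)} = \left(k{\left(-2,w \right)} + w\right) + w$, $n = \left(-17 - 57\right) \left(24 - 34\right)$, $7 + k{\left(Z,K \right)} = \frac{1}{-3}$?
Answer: $\frac{4492}{3} \approx 1497.3$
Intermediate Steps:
$k{\left(Z,K \right)} = - \frac{22}{3}$ ($k{\left(Z,K \right)} = -7 + \frac{1}{-3} = -7 - \frac{1}{3} = - \frac{22}{3}$)
$n = 740$ ($n = \left(-74\right) \left(-10\right) = 740$)
$u{\left(g,L \right)} = -1 + L$
$G{\left(w \right)} = - \frac{22}{3} + 2 w$ ($G{\left(w \right)} = \left(- \frac{22}{3} + w\right) + w = - \frac{22}{3} + 2 w$)
$\left(G{\left(8 \right)} + n\right) u{\left(-12,3 \right)} = \left(\left(- \frac{22}{3} + 2 \cdot 8\right) + 740\right) \left(-1 + 3\right) = \left(\left(- \frac{22}{3} + 16\right) + 740\right) 2 = \left(\frac{26}{3} + 740\right) 2 = \frac{2246}{3} \cdot 2 = \frac{4492}{3}$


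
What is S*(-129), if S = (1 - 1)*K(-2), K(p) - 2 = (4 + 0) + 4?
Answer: 0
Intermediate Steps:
K(p) = 10 (K(p) = 2 + ((4 + 0) + 4) = 2 + (4 + 4) = 2 + 8 = 10)
S = 0 (S = (1 - 1)*10 = 0*10 = 0)
S*(-129) = 0*(-129) = 0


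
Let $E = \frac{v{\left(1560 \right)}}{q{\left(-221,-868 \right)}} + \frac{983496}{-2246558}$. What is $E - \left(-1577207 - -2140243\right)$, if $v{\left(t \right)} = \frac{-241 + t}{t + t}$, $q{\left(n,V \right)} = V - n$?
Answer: $- \frac{1276682827272207881}{2267495920560} \approx -5.6304 \cdot 10^{5}$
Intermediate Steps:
$v{\left(t \right)} = \frac{-241 + t}{2 t}$
$E = - \frac{994143787721}{2267495920560}$ ($E = \frac{\frac{1}{2} \cdot \frac{1}{1560} \left(-241 + 1560\right)}{-868 - -221} + \frac{983496}{-2246558} = \frac{\frac{1}{2} \cdot \frac{1}{1560} \cdot 1319}{-868 + 221} + 983496 \left(- \frac{1}{2246558}\right) = \frac{1319}{3120 \left(-647\right)} - \frac{491748}{1123279} = \frac{1319}{3120} \left(- \frac{1}{647}\right) - \frac{491748}{1123279} = - \frac{1319}{2018640} - \frac{491748}{1123279} = - \frac{994143787721}{2267495920560} \approx -0.43843$)
$E - \left(-1577207 - -2140243\right) = - \frac{994143787721}{2267495920560} - \left(-1577207 - -2140243\right) = - \frac{994143787721}{2267495920560} - \left(-1577207 + 2140243\right) = - \frac{994143787721}{2267495920560} - 563036 = - \frac{1276682827272207881}{2267495920560}$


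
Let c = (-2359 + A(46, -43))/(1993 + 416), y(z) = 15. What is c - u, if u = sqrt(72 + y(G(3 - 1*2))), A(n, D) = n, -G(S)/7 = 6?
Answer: -771/803 - sqrt(87) ≈ -10.288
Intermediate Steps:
G(S) = -42 (G(S) = -7*6 = -42)
u = sqrt(87) (u = sqrt(72 + 15) = sqrt(87) ≈ 9.3274)
c = -771/803 (c = (-2359 + 46)/(1993 + 416) = -2313/2409 = -2313*1/2409 = -771/803 ≈ -0.96015)
c - u = -771/803 - sqrt(87)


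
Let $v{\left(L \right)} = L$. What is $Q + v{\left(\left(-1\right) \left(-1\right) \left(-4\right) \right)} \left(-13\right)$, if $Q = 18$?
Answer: $70$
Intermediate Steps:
$Q + v{\left(\left(-1\right) \left(-1\right) \left(-4\right) \right)} \left(-13\right) = 18 + \left(-1\right) \left(-1\right) \left(-4\right) \left(-13\right) = 18 + 1 \left(-4\right) \left(-13\right) = 18 - -52 = 18 + 52 = 70$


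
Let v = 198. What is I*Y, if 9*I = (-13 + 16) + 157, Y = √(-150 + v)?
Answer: 640*√3/9 ≈ 123.17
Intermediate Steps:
Y = 4*√3 (Y = √(-150 + 198) = √48 = 4*√3 ≈ 6.9282)
I = 160/9 (I = ((-13 + 16) + 157)/9 = (3 + 157)/9 = (⅑)*160 = 160/9 ≈ 17.778)
I*Y = 160*(4*√3)/9 = 640*√3/9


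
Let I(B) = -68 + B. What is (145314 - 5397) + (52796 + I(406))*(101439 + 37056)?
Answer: 7358933247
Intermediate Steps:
(145314 - 5397) + (52796 + I(406))*(101439 + 37056) = (145314 - 5397) + (52796 + (-68 + 406))*(101439 + 37056) = 139917 + (52796 + 338)*138495 = 139917 + 53134*138495 = 139917 + 7358793330 = 7358933247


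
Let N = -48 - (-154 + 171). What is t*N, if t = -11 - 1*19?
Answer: 1950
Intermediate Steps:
N = -65 (N = -48 - 1*17 = -48 - 17 = -65)
t = -30 (t = -11 - 19 = -30)
t*N = -30*(-65) = 1950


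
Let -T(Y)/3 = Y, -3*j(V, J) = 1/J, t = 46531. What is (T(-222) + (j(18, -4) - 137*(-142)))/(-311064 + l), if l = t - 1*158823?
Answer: -241441/5080272 ≈ -0.047525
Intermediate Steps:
j(V, J) = -1/(3*J)
T(Y) = -3*Y
l = -112292 (l = 46531 - 1*158823 = 46531 - 158823 = -112292)
(T(-222) + (j(18, -4) - 137*(-142)))/(-311064 + l) = (-3*(-222) + (-⅓/(-4) - 137*(-142)))/(-311064 - 112292) = (666 + (-⅓*(-¼) + 19454))/(-423356) = (666 + (1/12 + 19454))*(-1/423356) = (666 + 233449/12)*(-1/423356) = (241441/12)*(-1/423356) = -241441/5080272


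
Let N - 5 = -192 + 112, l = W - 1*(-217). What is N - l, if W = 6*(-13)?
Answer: -214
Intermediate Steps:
W = -78
l = 139 (l = -78 - 1*(-217) = -78 + 217 = 139)
N = -75 (N = 5 + (-192 + 112) = 5 - 80 = -75)
N - l = -75 - 1*139 = -75 - 139 = -214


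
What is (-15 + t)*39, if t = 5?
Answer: -390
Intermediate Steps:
(-15 + t)*39 = (-15 + 5)*39 = -10*39 = -390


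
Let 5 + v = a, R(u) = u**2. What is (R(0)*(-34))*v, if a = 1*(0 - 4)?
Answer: 0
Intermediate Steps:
a = -4 (a = 1*(-4) = -4)
v = -9 (v = -5 - 4 = -9)
(R(0)*(-34))*v = (0**2*(-34))*(-9) = (0*(-34))*(-9) = 0*(-9) = 0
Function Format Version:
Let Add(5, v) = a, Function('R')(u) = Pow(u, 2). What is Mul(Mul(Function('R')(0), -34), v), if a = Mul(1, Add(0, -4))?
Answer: 0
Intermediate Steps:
a = -4 (a = Mul(1, -4) = -4)
v = -9 (v = Add(-5, -4) = -9)
Mul(Mul(Function('R')(0), -34), v) = Mul(Mul(Pow(0, 2), -34), -9) = Mul(Mul(0, -34), -9) = Mul(0, -9) = 0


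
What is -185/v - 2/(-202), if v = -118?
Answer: 18803/11918 ≈ 1.5777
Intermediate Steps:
-185/v - 2/(-202) = -185/(-118) - 2/(-202) = -185*(-1/118) - 2*(-1/202) = 185/118 + 1/101 = 18803/11918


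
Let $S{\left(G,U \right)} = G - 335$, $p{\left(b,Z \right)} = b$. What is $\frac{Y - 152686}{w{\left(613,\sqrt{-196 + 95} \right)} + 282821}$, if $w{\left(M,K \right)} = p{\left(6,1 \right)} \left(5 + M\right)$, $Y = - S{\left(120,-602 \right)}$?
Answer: $- \frac{152471}{286529} \approx -0.53213$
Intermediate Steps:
$S{\left(G,U \right)} = -335 + G$
$Y = 215$ ($Y = - (-335 + 120) = \left(-1\right) \left(-215\right) = 215$)
$w{\left(M,K \right)} = 30 + 6 M$ ($w{\left(M,K \right)} = 6 \left(5 + M\right) = 30 + 6 M$)
$\frac{Y - 152686}{w{\left(613,\sqrt{-196 + 95} \right)} + 282821} = \frac{215 - 152686}{\left(30 + 6 \cdot 613\right) + 282821} = - \frac{152471}{\left(30 + 3678\right) + 282821} = - \frac{152471}{3708 + 282821} = - \frac{152471}{286529}$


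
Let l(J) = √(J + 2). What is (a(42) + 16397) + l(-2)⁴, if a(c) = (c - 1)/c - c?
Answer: 686951/42 ≈ 16356.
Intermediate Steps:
l(J) = √(2 + J)
a(c) = -c + (-1 + c)/c (a(c) = (-1 + c)/c - c = -c + (-1 + c)/c)
(a(42) + 16397) + l(-2)⁴ = ((1 - 1*42 - 1/42) + 16397) + (√(2 - 2))⁴ = ((1 - 42 - 1*1/42) + 16397) + (√0)⁴ = ((1 - 42 - 1/42) + 16397) + 0⁴ = (-1723/42 + 16397) + 0 = 686951/42 + 0 = 686951/42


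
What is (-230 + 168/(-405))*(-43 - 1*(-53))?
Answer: -62212/27 ≈ -2304.1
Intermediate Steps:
(-230 + 168/(-405))*(-43 - 1*(-53)) = (-230 + 168*(-1/405))*(-43 + 53) = (-230 - 56/135)*10 = -31106/135*10 = -62212/27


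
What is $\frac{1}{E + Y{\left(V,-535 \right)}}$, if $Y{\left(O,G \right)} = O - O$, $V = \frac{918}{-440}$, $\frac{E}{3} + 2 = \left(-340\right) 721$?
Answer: $- \frac{1}{735426} \approx -1.3598 \cdot 10^{-6}$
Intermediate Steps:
$E = -735426$ ($E = -6 + 3 \left(\left(-340\right) 721\right) = -6 + 3 \left(-245140\right) = -6 - 735420 = -735426$)
$V = - \frac{459}{220}$ ($V = 918 \left(- \frac{1}{440}\right) = - \frac{459}{220} \approx -2.0864$)
$Y{\left(O,G \right)} = 0$
$\frac{1}{E + Y{\left(V,-535 \right)}} = \frac{1}{-735426 + 0} = \frac{1}{-735426} = - \frac{1}{735426}$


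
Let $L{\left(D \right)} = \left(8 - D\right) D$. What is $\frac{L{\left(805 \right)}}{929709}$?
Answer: $- \frac{641585}{929709} \approx -0.69009$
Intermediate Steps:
$L{\left(D \right)} = D \left(8 - D\right)$
$\frac{L{\left(805 \right)}}{929709} = \frac{805 \left(8 - 805\right)}{929709} = 805 \left(8 - 805\right) \frac{1}{929709} = 805 \left(-797\right) \frac{1}{929709} = \left(-641585\right) \frac{1}{929709} = - \frac{641585}{929709}$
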